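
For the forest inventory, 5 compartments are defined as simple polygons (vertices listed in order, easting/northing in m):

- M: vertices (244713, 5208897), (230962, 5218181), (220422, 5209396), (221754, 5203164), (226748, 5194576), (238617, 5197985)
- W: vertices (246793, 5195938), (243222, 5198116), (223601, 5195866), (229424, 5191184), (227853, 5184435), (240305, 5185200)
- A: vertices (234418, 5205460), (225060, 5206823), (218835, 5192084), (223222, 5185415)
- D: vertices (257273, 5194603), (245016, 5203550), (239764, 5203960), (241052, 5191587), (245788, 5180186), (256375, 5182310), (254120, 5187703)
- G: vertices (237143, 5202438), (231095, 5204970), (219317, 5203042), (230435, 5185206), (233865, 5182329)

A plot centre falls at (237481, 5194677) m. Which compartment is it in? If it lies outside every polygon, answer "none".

W

Cast a ray rightward from (237481, 5194677). For each polygon, the edges (by vertex number in listed order) whose endpoints lie on opposite sides of northing = 5194677, where each meets that height, and whether that is right or left of the point:
M: 4–5 at easting≈226689.3 (left), 5–6 at easting≈227099.6 (left) → 0 crossings.
W: 3–4 at easting≈225079.8 (left), 6–1 at easting≈246031.1 (right) → 1 crossing.
A: 2–3 at easting≈219930.2 (left), 4–1 at easting≈228395.2 (left) → 0 crossings.
D: 1–2 at easting≈257171.6 (right), 3–4 at easting≈240730.3 (right) → 2 crossings.
G: 3–4 at easting≈224531.3 (left), 5–1 at easting≈235877.9 (left) → 0 crossings.
Only W has an odd count, so the point is inside W.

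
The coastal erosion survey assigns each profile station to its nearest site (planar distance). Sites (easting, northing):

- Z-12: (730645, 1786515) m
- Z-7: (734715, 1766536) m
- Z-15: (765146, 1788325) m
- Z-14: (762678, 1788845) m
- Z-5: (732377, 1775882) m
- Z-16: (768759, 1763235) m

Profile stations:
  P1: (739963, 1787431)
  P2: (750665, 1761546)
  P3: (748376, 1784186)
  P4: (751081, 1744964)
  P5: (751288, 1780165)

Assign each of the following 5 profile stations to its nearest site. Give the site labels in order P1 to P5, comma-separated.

Z-12, Z-7, Z-14, Z-16, Z-14

P1 → Z-12 (d²=87664180.00)
P2 → Z-7 (d²=279302600.00)
P3 → Z-14 (d²=226253485.00)
P4 → Z-16 (d²=646341125.00)
P5 → Z-14 (d²=205074500.00)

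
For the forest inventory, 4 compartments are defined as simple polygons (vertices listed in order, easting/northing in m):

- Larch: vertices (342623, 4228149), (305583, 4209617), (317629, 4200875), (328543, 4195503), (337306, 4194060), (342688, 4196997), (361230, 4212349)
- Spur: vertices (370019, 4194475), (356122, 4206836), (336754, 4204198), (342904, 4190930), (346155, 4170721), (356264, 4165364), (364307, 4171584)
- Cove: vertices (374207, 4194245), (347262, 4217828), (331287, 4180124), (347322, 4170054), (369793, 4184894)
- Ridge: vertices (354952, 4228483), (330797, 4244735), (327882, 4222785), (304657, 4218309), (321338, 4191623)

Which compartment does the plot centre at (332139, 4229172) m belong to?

Cast a ray rightward from (332139, 4229172). For each polygon, the edges (by vertex number in listed order) whose endpoints lie on opposite sides of northing = 4229172, where each meets that height, and whether that is right or left of the point:
Larch: no edge straddles that height → 0 crossings.
Spur: no edge straddles that height → 0 crossings.
Cove: no edge straddles that height → 0 crossings.
Ridge: 1–2 at easting≈353928.0 (right), 2–3 at easting≈328730.2 (left) → 1 crossing.
Only Ridge has an odd count, so the point is inside Ridge.

Ridge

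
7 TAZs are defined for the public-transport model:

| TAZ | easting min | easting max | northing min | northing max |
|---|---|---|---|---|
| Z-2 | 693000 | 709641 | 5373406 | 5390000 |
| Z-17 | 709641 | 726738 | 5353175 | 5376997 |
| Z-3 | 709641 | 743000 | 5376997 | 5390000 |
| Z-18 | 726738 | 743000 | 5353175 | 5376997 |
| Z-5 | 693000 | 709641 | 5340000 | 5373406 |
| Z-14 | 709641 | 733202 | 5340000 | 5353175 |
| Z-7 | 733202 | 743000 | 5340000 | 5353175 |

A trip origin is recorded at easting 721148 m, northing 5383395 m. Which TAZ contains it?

The point has easting = 721148 and northing = 5383395.
Only Z-3 satisfies 709641 ≤ easting ≤ 743000 and 5376997 ≤ northing ≤ 5390000.

Z-3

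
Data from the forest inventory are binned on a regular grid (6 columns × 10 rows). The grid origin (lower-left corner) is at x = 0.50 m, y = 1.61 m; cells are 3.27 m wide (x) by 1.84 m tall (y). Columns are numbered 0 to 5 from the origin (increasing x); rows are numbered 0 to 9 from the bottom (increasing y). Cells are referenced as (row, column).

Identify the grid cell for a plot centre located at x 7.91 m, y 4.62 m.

Column index: ⌊(7.91 − 0.50) / 3.27⌋ = ⌊2.266⌋ = 2
Row offset from origin: ⌊(4.62 − 1.61) / 1.84⌋ = ⌊1.636⌋ = 1 → row 1

(1, 2)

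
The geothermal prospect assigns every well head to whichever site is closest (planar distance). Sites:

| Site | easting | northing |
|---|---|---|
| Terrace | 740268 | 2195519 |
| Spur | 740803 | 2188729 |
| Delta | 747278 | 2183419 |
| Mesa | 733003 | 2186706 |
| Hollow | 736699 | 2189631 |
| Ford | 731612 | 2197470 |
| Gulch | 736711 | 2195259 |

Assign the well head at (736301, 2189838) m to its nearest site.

Hollow

Squared distances to each site:
Terrace: 48010850.000; Spur: 21497885.000; Delta: 161698090.000; Mesa: 20686228.000; Hollow: 201253.000; Ford: 80234145.000; Gulch: 29555341.000.
Minimum at Hollow.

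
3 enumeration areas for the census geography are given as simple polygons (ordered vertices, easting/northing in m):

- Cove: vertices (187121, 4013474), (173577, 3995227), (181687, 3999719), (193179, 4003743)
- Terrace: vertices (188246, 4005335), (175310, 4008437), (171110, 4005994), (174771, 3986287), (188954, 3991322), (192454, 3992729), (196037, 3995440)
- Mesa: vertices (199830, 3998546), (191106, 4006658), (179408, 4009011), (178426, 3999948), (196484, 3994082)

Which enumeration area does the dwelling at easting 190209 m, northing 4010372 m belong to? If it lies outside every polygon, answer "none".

none

Cast a ray rightward from (190209, 4010372). For each polygon, the edges (by vertex number in listed order) whose endpoints lie on opposite sides of northing = 4010372, where each meets that height, and whether that is right or left of the point:
Cove: 1–2 at easting≈184818.5 (left), 4–1 at easting≈189052.1 (left) → 0 crossings.
Terrace: no edge straddles that height → 0 crossings.
Mesa: no edge straddles that height → 0 crossings.
All counts are even, so the point lies outside every listed polygon.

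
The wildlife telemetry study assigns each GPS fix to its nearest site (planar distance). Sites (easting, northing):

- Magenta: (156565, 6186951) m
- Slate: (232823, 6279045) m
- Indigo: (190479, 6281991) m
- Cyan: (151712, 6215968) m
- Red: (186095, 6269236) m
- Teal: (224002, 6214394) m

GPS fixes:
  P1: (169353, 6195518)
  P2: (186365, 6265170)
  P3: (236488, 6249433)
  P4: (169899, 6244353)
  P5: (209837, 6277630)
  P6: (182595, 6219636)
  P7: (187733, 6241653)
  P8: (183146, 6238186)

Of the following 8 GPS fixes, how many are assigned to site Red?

4

P1 → Magenta
P2 → Red
P3 → Slate
P4 → Red
P5 → Indigo
P6 → Cyan
P7 → Red
P8 → Red
4 of the 8 go to Red.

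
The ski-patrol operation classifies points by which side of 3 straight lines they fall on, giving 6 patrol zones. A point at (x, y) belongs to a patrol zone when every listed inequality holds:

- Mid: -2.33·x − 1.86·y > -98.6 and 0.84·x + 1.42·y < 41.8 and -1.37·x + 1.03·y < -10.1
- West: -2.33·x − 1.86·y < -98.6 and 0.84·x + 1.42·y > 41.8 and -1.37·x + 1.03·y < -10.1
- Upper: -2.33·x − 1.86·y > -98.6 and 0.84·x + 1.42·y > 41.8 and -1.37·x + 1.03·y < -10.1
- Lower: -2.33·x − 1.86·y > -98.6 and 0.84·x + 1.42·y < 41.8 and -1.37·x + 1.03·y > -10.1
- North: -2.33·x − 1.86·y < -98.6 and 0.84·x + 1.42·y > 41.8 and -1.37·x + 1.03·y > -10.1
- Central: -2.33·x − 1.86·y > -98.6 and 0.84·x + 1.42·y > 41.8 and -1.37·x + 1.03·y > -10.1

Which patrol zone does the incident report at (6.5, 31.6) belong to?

Central

-2.33·6.5 − 1.86·31.6 = -73.921, which is > -98.6
0.84·6.5 + 1.42·31.6 = 50.332, which is > 41.8
-1.37·6.5 + 1.03·31.6 = 23.643, which is > -10.1
This sign pattern matches Central.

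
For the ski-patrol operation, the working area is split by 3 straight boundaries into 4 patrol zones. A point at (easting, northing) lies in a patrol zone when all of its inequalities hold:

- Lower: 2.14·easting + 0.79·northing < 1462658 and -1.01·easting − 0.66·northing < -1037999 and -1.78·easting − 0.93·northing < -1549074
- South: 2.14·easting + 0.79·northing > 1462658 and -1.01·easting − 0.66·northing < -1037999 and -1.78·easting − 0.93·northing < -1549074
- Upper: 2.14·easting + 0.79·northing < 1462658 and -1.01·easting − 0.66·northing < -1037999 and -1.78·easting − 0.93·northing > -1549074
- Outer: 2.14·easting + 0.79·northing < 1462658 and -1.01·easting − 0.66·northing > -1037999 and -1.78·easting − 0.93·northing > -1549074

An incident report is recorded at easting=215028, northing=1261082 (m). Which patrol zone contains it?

Lower

2.14·215028 + 0.79·1261082 = 1456414.700, which is < 1462658
-1.01·215028 − 0.66·1261082 = -1049492.400, which is < -1037999
-1.78·215028 − 0.93·1261082 = -1555556.100, which is < -1549074
This sign pattern matches Lower.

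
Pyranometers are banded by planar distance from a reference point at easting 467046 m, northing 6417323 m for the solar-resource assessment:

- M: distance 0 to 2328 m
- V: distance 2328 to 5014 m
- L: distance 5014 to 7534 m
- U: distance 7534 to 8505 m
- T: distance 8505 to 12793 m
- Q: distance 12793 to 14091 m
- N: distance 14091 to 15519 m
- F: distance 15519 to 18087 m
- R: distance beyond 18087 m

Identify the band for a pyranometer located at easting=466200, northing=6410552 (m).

Distance = √((466200−467046)² + (6410552−6417323)²) = √(715716.000 + 45846441.000) = 6823.647 m.
5014 ≤ 6823.647 < 7534 → L.

L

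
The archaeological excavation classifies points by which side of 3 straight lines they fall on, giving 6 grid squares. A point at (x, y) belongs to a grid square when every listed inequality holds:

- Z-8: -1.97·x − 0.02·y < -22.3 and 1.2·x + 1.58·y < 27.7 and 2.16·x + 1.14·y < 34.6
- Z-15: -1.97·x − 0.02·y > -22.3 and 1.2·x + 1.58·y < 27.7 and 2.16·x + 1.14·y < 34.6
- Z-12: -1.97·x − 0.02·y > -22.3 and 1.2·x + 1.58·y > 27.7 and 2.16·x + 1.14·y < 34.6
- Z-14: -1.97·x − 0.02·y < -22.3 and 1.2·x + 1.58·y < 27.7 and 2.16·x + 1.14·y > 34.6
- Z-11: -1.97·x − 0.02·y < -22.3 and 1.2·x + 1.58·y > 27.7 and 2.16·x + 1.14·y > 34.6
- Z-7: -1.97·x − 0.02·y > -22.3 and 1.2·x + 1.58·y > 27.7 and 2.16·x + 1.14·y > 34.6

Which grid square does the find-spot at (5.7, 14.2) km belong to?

Z-12

-1.97·5.7 − 0.02·14.2 = -11.513, which is > -22.3
1.2·5.7 + 1.58·14.2 = 29.276, which is > 27.7
2.16·5.7 + 1.14·14.2 = 28.500, which is < 34.6
This sign pattern matches Z-12.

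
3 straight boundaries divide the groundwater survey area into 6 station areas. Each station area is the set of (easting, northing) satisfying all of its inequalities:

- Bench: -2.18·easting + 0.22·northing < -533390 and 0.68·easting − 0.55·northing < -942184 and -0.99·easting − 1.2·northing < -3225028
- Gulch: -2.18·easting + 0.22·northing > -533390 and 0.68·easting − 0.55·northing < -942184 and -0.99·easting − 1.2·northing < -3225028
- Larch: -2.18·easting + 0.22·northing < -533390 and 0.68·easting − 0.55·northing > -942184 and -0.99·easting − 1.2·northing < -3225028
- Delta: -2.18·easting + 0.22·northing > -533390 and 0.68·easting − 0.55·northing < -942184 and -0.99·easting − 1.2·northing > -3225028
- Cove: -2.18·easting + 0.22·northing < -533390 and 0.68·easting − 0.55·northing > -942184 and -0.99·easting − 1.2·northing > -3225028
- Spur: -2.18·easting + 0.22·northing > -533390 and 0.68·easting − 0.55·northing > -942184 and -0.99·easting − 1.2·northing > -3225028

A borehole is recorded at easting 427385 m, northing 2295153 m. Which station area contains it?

-2.18·427385 + 0.22·2295153 = -426765.640, which is > -533390
0.68·427385 − 0.55·2295153 = -971712.350, which is < -942184
-0.99·427385 − 1.2·2295153 = -3177294.750, which is > -3225028
This sign pattern matches Delta.

Delta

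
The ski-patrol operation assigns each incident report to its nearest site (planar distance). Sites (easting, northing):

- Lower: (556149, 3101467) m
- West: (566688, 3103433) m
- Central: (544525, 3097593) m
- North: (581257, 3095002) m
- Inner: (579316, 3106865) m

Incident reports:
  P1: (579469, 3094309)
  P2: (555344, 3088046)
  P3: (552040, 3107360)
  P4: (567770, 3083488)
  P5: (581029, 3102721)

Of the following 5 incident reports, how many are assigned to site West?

P1 → North
P2 → Lower
P3 → Lower
P4 → North
P5 → Inner
0 of the 5 go to West.

0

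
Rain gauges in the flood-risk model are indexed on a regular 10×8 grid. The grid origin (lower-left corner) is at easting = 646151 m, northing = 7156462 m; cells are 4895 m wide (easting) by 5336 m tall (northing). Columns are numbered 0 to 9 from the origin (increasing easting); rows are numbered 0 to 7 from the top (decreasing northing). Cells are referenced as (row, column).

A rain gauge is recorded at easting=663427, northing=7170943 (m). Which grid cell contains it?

Column index: ⌊(663427 − 646151) / 4895⌋ = ⌊3.529⌋ = 3
Row offset from origin: ⌊(7170943 − 7156462) / 5336⌋ = ⌊2.714⌋ = 2 → row 5 (counted from top)

(5, 3)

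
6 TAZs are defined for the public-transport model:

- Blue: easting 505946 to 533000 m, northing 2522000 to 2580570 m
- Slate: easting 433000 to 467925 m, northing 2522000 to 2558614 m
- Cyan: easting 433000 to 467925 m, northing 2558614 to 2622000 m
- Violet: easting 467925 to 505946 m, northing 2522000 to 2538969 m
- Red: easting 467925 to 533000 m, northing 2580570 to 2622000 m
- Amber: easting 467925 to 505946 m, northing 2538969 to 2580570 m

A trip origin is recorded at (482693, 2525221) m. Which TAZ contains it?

Violet

The point has easting = 482693 and northing = 2525221.
Only Violet satisfies 467925 ≤ easting ≤ 505946 and 2522000 ≤ northing ≤ 2538969.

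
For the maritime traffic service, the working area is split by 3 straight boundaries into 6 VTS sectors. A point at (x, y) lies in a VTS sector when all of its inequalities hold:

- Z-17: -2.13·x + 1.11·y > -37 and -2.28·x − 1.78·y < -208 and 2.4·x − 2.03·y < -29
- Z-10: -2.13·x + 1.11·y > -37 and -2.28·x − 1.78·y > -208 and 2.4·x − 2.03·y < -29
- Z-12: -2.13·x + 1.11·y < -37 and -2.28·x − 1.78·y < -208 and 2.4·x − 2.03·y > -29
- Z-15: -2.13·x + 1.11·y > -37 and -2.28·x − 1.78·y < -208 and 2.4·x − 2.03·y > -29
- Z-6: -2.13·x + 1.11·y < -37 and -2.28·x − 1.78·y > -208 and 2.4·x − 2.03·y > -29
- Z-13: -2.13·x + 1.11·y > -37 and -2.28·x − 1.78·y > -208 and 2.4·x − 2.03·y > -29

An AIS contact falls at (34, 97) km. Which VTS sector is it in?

Z-17

-2.13·34 + 1.11·97 = 35.250, which is > -37
-2.28·34 − 1.78·97 = -250.180, which is < -208
2.4·34 − 2.03·97 = -115.310, which is < -29
This sign pattern matches Z-17.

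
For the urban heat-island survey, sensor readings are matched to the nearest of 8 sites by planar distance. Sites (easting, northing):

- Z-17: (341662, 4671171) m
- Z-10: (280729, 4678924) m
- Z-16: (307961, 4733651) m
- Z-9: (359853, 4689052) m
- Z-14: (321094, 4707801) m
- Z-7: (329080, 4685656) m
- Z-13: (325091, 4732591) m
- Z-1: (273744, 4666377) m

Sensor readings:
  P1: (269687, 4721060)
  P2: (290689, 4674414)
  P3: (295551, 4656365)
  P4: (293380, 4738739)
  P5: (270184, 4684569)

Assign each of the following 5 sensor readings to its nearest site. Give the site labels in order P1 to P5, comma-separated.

Z-16, Z-10, Z-1, Z-16, Z-10

P1 → Z-16 (d²=1623432357.00)
P2 → Z-10 (d²=119541700.00)
P3 → Z-1 (d²=575785393.00)
P4 → Z-16 (d²=238493305.00)
P5 → Z-10 (d²=143063050.00)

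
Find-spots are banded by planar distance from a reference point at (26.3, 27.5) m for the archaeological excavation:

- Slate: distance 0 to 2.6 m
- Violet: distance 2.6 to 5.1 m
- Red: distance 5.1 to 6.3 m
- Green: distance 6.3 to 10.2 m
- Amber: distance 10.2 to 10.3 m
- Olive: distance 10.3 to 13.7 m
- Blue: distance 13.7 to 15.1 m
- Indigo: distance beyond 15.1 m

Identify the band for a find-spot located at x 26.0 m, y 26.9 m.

Slate

Distance = √((26.0−26.3)² + (26.9−27.5)²) = √(0.090 + 0.360) = 0.671 m.
0 ≤ 0.671 < 2.6 → Slate.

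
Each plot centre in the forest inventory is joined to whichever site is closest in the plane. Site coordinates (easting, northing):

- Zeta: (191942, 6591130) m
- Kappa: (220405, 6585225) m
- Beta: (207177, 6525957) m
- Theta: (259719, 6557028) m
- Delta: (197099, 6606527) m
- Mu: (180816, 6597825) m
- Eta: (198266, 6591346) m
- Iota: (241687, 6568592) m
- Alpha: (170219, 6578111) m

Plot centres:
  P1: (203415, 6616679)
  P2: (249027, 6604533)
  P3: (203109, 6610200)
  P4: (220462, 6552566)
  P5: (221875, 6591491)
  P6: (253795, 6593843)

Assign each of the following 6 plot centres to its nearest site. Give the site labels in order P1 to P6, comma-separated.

P1 → Delta (d²=142954960.00)
P2 → Kappa (d²=1192017748.00)
P3 → Delta (d²=49611029.00)
P4 → Iota (d²=707333301.00)
P5 → Kappa (d²=41423656.00)
P6 → Iota (d²=784216665.00)

Delta, Kappa, Delta, Iota, Kappa, Iota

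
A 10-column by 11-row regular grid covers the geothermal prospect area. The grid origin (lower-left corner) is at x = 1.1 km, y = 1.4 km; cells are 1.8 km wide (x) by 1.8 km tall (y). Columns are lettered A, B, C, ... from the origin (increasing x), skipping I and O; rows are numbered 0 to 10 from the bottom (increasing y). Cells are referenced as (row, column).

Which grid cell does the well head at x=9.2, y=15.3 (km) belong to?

(7, E)

Column index: ⌊(9.2 − 1.1) / 1.8⌋ = ⌊4.500⌋ = 4 → column E
Row offset from origin: ⌊(15.3 − 1.4) / 1.8⌋ = ⌊7.722⌋ = 7 → row 7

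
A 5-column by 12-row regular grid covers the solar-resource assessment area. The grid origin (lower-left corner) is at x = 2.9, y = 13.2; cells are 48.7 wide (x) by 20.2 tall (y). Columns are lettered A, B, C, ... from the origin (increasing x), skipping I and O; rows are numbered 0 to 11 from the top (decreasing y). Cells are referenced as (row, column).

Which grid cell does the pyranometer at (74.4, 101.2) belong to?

Column index: ⌊(74.4 − 2.9) / 48.7⌋ = ⌊1.468⌋ = 1 → column B
Row offset from origin: ⌊(101.2 − 13.2) / 20.2⌋ = ⌊4.356⌋ = 4 → row 7 (counted from top)

(7, B)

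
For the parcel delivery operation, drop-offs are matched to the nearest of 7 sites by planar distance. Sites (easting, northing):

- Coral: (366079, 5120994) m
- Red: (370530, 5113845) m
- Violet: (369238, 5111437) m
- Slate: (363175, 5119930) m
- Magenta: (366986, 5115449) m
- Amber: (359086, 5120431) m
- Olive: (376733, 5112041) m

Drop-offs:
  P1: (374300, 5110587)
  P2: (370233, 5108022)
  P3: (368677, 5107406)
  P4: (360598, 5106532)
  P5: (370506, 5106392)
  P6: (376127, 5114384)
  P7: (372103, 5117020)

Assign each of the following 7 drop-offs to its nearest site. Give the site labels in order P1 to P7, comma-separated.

Olive, Violet, Violet, Violet, Violet, Olive, Red

P1 → Olive (d²=8033605.00)
P2 → Violet (d²=12652250.00)
P3 → Violet (d²=16563682.00)
P4 → Violet (d²=98708625.00)
P5 → Violet (d²=27059849.00)
P6 → Olive (d²=5856885.00)
P7 → Red (d²=12554954.00)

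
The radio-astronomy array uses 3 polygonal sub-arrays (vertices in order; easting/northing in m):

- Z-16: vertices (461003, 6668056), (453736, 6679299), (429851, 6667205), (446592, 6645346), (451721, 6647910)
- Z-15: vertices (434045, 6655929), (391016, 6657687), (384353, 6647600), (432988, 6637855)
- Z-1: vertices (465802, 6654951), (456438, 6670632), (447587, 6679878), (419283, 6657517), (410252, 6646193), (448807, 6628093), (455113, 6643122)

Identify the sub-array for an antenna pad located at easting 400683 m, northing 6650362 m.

Cast a ray rightward from (400683, 6650362). For each polygon, the edges (by vertex number in listed order) whose endpoints lie on opposite sides of northing = 6650362, where each meets that height, and whether that is right or left of the point:
Z-16: 3–4 at easting≈442750.4 (right), 5–1 at easting≈452850.7 (right) → 2 crossings.
Z-15: 2–3 at easting≈386177.4 (left), 4–1 at easting≈433719.4 (right) → 1 crossing.
Z-1: 4–5 at easting≈413576.8 (right), 7–1 at easting≈461655.3 (right) → 2 crossings.
Only Z-15 has an odd count, so the point is inside Z-15.

Z-15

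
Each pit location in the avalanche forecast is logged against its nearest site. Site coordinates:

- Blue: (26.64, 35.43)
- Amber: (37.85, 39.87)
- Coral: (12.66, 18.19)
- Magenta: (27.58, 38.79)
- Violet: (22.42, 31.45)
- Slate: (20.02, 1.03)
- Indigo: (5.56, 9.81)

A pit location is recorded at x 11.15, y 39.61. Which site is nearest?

Squared distances to each site:
Blue: 257.413; Amber: 712.958; Coral: 461.096; Magenta: 270.617; Violet: 193.599; Slate: 1567.093; Indigo: 919.288.
Minimum at Violet.

Violet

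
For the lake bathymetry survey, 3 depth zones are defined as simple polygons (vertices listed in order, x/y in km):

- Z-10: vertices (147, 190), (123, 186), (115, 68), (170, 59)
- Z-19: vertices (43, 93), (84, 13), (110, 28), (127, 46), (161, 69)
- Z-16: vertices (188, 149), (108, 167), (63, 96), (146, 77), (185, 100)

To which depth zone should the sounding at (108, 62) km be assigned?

Z-19

Cast a ray rightward from (108, 62). For each polygon, the edges (by vertex number in listed order) whose endpoints lie on opposite sides of y = 62, where each meets that height, and whether that is right or left of the point:
Z-10: 3–4 at x≈151.7 (right), 4–1 at x≈169.5 (right) → 2 crossings.
Z-19: 1–2 at x≈58.9 (left), 4–5 at x≈150.7 (right) → 1 crossing.
Z-16: no edge straddles that height → 0 crossings.
Only Z-19 has an odd count, so the point is inside Z-19.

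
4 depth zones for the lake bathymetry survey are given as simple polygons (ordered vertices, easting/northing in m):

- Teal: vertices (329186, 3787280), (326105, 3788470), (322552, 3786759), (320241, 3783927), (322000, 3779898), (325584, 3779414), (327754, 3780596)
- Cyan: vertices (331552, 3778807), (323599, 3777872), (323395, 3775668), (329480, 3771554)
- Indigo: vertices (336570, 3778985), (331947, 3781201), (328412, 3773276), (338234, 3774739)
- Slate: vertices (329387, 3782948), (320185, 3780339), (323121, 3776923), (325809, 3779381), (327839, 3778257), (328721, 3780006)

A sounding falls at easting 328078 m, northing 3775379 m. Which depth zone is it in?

Cast a ray rightward from (328078, 3775379). For each polygon, the edges (by vertex number in listed order) whose endpoints lie on opposite sides of northing = 3775379, where each meets that height, and whether that is right or left of the point:
Teal: no edge straddles that height → 0 crossings.
Cyan: 3–4 at easting≈323822.5 (left), 4–1 at easting≈330572.7 (right) → 1 crossing.
Indigo: 2–3 at easting≈329350.1 (right), 4–1 at easting≈337983.2 (right) → 2 crossings.
Slate: no edge straddles that height → 0 crossings.
Only Cyan has an odd count, so the point is inside Cyan.

Cyan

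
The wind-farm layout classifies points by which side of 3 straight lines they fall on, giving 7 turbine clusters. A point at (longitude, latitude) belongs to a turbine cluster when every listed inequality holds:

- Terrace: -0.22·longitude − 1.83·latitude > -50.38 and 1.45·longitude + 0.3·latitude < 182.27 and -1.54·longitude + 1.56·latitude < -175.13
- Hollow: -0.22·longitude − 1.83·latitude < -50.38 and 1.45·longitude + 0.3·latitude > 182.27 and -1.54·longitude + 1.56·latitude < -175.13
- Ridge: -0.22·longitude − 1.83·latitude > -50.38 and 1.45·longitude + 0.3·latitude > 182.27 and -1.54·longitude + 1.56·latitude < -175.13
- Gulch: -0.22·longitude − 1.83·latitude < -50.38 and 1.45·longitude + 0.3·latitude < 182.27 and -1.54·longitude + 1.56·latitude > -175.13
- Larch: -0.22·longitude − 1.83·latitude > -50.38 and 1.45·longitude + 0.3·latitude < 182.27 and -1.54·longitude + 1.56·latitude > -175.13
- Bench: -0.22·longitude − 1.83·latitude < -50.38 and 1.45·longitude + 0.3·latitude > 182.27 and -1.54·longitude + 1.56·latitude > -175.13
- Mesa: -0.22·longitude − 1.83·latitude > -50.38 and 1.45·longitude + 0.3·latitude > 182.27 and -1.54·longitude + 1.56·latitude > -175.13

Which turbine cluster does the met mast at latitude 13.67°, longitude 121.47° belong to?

Gulch

-0.22·121.47 − 1.83·13.67 = -51.740, which is < -50.38
1.45·121.47 + 0.3·13.67 = 180.232, which is < 182.27
-1.54·121.47 + 1.56·13.67 = -165.739, which is > -175.13
This sign pattern matches Gulch.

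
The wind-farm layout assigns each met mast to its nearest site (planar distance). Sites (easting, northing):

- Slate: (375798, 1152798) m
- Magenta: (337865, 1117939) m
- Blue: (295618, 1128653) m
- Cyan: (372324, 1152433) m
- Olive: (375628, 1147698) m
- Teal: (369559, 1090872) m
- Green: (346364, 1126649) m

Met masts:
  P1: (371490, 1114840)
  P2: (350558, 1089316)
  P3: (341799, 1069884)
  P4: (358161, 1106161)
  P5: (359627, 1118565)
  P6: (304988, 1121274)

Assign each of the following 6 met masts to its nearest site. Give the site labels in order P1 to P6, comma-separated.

P1 → Teal (d²=578193785.00)
P2 → Teal (d²=363459137.00)
P3 → Teal (d²=1211113744.00)
P4 → Teal (d²=363667925.00)
P5 → Green (d²=241258225.00)
P6 → Blue (d²=142246541.00)

Teal, Teal, Teal, Teal, Green, Blue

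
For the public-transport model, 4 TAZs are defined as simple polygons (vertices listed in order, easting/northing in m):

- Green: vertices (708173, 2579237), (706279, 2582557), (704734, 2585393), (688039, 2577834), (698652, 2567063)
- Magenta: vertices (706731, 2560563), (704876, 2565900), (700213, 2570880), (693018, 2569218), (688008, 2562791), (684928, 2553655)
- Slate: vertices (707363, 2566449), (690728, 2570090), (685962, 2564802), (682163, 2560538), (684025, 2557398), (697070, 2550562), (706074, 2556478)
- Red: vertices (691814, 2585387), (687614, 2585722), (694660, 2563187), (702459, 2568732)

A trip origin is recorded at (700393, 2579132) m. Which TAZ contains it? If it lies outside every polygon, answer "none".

Green

Cast a ray rightward from (700393, 2579132). For each polygon, the edges (by vertex number in listed order) whose endpoints lie on opposite sides of northing = 2579132, where each meets that height, and whether that is right or left of the point:
Green: 3–4 at easting≈690905.8 (left), 5–1 at easting≈708090.9 (right) → 1 crossing.
Magenta: no edge straddles that height → 0 crossings.
Slate: no edge straddles that height → 0 crossings.
Red: 2–3 at easting≈689674.5 (left), 4–1 at easting≈695811.9 (left) → 0 crossings.
Only Green has an odd count, so the point is inside Green.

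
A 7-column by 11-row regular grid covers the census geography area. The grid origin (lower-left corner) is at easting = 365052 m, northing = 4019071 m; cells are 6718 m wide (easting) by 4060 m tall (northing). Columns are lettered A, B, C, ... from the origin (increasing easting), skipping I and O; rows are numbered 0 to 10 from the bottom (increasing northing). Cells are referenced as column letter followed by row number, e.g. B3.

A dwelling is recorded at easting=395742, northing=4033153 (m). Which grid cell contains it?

E3

Column index: ⌊(395742 − 365052) / 6718⌋ = ⌊4.568⌋ = 4 → column E
Row offset from origin: ⌊(4033153 − 4019071) / 4060⌋ = ⌊3.468⌋ = 3 → row 3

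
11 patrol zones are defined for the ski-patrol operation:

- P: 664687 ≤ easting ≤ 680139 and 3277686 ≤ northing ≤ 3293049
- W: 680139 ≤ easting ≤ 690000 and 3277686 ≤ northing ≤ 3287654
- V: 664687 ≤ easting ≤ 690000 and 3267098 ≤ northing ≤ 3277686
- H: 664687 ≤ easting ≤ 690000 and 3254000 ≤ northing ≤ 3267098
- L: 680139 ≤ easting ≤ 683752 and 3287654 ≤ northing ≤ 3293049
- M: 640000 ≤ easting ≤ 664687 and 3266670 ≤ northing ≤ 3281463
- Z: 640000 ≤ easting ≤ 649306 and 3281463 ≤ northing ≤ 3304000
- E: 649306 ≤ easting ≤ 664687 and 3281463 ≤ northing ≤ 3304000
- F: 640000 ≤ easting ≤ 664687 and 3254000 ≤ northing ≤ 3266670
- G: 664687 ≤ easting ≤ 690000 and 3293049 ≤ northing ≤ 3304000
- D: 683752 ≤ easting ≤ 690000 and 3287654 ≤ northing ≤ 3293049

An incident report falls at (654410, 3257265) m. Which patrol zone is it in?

The point has easting = 654410 and northing = 3257265.
Only F satisfies 640000 ≤ easting ≤ 664687 and 3254000 ≤ northing ≤ 3266670.

F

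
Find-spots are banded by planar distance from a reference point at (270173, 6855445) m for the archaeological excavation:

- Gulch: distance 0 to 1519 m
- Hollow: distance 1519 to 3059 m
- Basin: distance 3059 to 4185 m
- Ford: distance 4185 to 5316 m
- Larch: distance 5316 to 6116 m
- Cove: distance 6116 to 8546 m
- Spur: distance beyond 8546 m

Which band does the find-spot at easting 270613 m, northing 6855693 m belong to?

Distance = √((270613−270173)² + (6855693−6855445)²) = √(193600.000 + 61504.000) = 505.078 m.
0 ≤ 505.078 < 1519 → Gulch.

Gulch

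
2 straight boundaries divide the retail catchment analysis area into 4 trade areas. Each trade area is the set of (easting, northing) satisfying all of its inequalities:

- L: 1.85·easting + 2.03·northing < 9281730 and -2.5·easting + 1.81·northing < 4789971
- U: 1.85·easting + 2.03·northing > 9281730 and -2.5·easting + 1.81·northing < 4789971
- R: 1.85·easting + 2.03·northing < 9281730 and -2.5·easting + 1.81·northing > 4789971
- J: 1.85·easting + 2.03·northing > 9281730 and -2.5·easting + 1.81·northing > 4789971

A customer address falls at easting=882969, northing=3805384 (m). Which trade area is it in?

1.85·882969 + 2.03·3805384 = 9358422.170, which is > 9281730
-2.5·882969 + 1.81·3805384 = 4680322.540, which is < 4789971
This sign pattern matches U.

U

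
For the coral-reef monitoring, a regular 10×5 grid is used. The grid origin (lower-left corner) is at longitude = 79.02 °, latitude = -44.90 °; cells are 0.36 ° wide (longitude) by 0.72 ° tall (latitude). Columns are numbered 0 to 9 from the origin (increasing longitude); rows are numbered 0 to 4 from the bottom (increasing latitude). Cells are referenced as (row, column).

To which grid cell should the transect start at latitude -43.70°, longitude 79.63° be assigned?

Column index: ⌊(79.63 − 79.02) / 0.36⌋ = ⌊1.694⌋ = 1
Row offset from origin: ⌊(-43.70 − -44.90) / 0.72⌋ = ⌊1.667⌋ = 1 → row 1

(1, 1)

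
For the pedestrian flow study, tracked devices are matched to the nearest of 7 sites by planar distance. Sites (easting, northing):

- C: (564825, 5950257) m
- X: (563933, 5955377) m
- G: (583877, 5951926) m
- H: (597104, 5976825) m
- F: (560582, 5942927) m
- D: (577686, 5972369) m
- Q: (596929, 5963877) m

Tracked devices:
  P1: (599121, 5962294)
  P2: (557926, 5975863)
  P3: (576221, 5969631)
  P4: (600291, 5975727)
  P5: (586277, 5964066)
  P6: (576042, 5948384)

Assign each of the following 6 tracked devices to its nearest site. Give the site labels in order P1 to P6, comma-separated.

P1 → Q (d²=7310753.00)
P2 → D (d²=402665636.00)
P3 → D (d²=9642869.00)
P4 → H (d²=11362573.00)
P5 → Q (d²=113500825.00)
P6 → G (d²=73932989.00)

Q, D, D, H, Q, G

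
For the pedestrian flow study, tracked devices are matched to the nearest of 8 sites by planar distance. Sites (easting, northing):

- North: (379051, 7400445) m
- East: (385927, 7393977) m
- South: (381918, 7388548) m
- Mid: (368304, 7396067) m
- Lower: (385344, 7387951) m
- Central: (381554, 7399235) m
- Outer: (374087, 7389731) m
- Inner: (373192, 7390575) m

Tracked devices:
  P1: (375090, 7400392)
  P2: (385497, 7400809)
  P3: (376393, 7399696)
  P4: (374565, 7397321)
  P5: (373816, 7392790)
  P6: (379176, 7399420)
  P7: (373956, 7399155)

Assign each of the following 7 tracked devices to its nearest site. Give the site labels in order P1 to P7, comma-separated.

P1 → North (d²=15692330.00)
P2 → Central (d²=18024725.00)
P3 → North (d²=7625965.00)
P4 → North (d²=29883572.00)
P5 → Inner (d²=5295601.00)
P6 → North (d²=1066250.00)
P7 → North (d²=27623125.00)

North, Central, North, North, Inner, North, North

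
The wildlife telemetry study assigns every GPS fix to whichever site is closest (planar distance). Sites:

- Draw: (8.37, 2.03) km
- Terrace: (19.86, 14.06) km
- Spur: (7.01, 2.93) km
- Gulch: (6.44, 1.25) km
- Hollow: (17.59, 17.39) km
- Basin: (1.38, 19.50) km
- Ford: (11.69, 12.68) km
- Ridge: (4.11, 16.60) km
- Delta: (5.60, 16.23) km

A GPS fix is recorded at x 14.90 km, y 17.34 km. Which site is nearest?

Hollow

Squared distances to each site:
Draw: 277.037; Terrace: 35.360; Spur: 269.900; Gulch: 330.460; Hollow: 7.239; Basin: 187.456; Ford: 32.020; Ridge: 116.972; Delta: 87.722.
Minimum at Hollow.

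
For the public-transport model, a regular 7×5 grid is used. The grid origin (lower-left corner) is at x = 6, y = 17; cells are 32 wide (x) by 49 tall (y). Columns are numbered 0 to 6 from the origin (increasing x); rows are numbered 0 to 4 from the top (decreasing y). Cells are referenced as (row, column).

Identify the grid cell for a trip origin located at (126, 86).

(3, 3)

Column index: ⌊(126 − 6) / 32⌋ = ⌊3.750⌋ = 3
Row offset from origin: ⌊(86 − 17) / 49⌋ = ⌊1.408⌋ = 1 → row 3 (counted from top)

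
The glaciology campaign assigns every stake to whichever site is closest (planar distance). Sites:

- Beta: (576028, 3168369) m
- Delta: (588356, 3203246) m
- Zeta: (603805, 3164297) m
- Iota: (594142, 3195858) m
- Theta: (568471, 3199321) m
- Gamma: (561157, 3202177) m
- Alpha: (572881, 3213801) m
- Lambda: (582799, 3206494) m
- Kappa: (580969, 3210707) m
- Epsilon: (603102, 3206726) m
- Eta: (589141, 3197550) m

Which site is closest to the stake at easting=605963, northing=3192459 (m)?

Squared distances to each site:
Beta: 1476432325.000; Delta: 426365818.000; Zeta: 797755208.000; Iota: 151289242.000; Theta: 1452737108.000; Gamma: 2102017160.000; Alpha: 1549899688.000; Lambda: 733552121.000; Kappa: 957689540.000; Epsilon: 211732610.000; Eta: 308897965.000.
Minimum at Iota.

Iota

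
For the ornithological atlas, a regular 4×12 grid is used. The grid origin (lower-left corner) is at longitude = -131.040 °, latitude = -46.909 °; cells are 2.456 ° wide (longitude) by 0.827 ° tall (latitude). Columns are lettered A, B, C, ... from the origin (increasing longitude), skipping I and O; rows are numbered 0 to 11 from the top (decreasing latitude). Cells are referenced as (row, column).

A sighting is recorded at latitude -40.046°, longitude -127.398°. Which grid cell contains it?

(3, B)

Column index: ⌊(-127.398 − -131.040) / 2.456⌋ = ⌊1.483⌋ = 1 → column B
Row offset from origin: ⌊(-40.046 − -46.909) / 0.827⌋ = ⌊8.299⌋ = 8 → row 3 (counted from top)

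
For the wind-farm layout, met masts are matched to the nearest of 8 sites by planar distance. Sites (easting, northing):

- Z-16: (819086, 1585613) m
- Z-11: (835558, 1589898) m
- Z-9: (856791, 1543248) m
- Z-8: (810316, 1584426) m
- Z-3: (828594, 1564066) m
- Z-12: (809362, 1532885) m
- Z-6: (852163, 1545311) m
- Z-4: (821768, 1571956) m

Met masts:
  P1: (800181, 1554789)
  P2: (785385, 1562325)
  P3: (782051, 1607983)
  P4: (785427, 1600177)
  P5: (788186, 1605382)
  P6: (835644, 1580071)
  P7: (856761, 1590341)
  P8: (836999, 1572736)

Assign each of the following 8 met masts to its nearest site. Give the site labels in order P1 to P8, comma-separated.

Z-12, Z-8, Z-8, Z-8, Z-8, Z-11, Z-11, Z-3

P1 → Z-12 (d²=564075977.00)
P2 → Z-8 (d²=1110008962.00)
P3 → Z-8 (d²=1353842474.00)
P4 → Z-8 (d²=867556322.00)
P5 → Z-8 (d²=928890836.00)
P6 → Z-11 (d²=96577325.00)
P7 → Z-11 (d²=449763458.00)
P8 → Z-3 (d²=145812925.00)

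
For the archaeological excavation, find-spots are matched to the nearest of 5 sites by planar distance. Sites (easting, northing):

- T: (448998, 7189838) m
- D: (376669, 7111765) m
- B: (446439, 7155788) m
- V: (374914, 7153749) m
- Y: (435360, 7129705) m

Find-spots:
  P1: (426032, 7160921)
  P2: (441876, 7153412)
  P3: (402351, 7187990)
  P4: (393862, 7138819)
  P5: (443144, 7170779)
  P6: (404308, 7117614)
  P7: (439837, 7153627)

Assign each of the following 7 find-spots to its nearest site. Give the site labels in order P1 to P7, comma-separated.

P1 → B (d²=442793338.00)
P2 → B (d²=26466345.00)
P3 → V (d²=1925235050.00)
P4 → V (d²=581931604.00)
P5 → B (d²=235587106.00)
P6 → D (d²=798125122.00)
P7 → B (d²=48256325.00)

B, B, V, V, B, D, B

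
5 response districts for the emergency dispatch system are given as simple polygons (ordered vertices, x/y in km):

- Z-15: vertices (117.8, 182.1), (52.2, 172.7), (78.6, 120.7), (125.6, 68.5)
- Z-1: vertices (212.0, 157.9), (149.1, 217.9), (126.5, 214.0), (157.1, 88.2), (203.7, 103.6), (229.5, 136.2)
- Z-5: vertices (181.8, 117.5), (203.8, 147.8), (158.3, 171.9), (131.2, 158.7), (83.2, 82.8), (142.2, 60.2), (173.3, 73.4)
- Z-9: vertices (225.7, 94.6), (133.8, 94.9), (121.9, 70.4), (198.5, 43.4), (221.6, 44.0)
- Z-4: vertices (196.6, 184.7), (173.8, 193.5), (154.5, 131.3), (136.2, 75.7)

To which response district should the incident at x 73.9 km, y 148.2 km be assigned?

Z-15

Cast a ray rightward from (73.9, 148.2). For each polygon, the edges (by vertex number in listed order) whose endpoints lie on opposite sides of y = 148.2, where each meets that height, and whether that is right or left of the point:
Z-15: 2–3 at x≈64.64 (left), 4–1 at x≈120.13 (right) → 1 crossing.
Z-1: 3–4 at x≈142.51 (right), 6–1 at x≈219.82 (right) → 2 crossings.
Z-5: 2–3 at x≈203.04 (right), 4–5 at x≈124.56 (right) → 2 crossings.
Z-9: no edge straddles that height → 0 crossings.
Z-4: 2–3 at x≈159.74 (right), 4–1 at x≈176.37 (right) → 2 crossings.
Only Z-15 has an odd count, so the point is inside Z-15.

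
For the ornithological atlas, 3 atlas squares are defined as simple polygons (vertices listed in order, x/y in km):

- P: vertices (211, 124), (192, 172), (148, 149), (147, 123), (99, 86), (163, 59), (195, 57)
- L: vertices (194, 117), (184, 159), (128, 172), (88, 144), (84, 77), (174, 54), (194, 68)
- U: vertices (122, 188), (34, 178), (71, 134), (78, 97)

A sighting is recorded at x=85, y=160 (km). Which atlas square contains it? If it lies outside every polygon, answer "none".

Cast a ray rightward from (85, 160). For each polygon, the edges (by vertex number in listed order) whose endpoints lie on opposite sides of y = 160, where each meets that height, and whether that is right or left of the point:
P: 1–2 at x≈196.8 (right), 2–3 at x≈169.0 (right) → 2 crossings.
L: 2–3 at x≈179.7 (right), 3–4 at x≈110.9 (right) → 2 crossings.
U: 2–3 at x≈49.1 (left), 4–1 at x≈108.5 (right) → 1 crossing.
Only U has an odd count, so the point is inside U.

U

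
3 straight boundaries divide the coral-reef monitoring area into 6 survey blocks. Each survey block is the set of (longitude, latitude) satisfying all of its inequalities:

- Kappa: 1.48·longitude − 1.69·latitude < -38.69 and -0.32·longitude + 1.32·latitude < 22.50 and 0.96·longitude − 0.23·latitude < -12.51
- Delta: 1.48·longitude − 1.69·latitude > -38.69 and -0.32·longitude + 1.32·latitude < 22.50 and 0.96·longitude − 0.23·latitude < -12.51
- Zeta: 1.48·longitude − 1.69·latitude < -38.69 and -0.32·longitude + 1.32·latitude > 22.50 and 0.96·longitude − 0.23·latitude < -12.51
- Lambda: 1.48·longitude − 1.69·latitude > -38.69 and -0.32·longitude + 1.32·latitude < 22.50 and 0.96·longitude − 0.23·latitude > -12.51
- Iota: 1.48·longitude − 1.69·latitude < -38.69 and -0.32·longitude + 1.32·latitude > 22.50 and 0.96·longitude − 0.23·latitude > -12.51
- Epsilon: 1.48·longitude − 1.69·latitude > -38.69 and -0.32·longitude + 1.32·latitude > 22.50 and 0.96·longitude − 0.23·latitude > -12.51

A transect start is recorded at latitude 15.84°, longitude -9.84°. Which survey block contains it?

Zeta

1.48·-9.84 − 1.69·15.84 = -41.333, which is < -38.69
-0.32·-9.84 + 1.32·15.84 = 24.058, which is > 22.50
0.96·-9.84 − 0.23·15.84 = -13.090, which is < -12.51
This sign pattern matches Zeta.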